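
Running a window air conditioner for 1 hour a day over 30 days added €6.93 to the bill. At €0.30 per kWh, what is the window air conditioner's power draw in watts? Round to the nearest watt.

Energy = €6.93 ÷ €0.30/kWh = 23.1 kWh
Runtime = 1 h/day × 30 days = 30 h
Power = 23.1 kWh ÷ 30 h = 0.77 kW = 770 W

770 W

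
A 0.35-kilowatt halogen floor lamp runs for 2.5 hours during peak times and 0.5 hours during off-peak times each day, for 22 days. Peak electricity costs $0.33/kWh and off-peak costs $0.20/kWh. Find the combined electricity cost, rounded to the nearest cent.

$7.12

Peak energy = 0.35 kW × 2.5 h × 22 = 19.25 kWh
Off-peak energy = 0.35 kW × 0.5 h × 22 = 3.85 kWh
Cost = 19.25 × $0.33 + 3.85 × $0.20 = $6.3525 + $0.77 = $7.12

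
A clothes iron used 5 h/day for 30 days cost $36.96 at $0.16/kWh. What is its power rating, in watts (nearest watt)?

Energy = $36.96 ÷ $0.16/kWh = 231 kWh
Runtime = 5 h/day × 30 days = 150 h
Power = 231 kWh ÷ 150 h = 1.54 kW = 1540 W

1540 W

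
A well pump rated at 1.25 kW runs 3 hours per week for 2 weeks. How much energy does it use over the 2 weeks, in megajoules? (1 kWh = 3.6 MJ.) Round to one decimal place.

27.0 MJ

Runtime = 3 h/week × 2 weeks = 6 h
Energy = 1.25 kW × 6 h = 7.5 kWh
= 7.5 × 3.6 MJ = 27.0 MJ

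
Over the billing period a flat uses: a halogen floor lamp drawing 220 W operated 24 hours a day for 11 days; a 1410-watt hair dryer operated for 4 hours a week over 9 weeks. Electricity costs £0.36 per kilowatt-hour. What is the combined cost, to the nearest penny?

£39.18

halogen floor lamp: Runtime = 24 h × 11 = 264 h
halogen floor lamp: 0.22 kW × 264 h = 58.08 kWh
hair dryer: Runtime = 4 h/week × 9 weeks = 36 h
hair dryer: 1.41 kW × 36 h = 50.76 kWh
Total energy = 108.84 kWh
Cost = 108.84 × £0.36 = £39.18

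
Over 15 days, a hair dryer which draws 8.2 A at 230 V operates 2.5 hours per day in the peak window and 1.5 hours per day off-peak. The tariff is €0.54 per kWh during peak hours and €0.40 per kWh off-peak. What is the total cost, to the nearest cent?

€55.17

Power = 8.2 A × 230 V = 1886 W = 1.886 kW
Peak energy = 1.886 kW × 2.5 h × 15 = 70.725 kWh
Off-peak energy = 1.886 kW × 1.5 h × 15 = 42.435 kWh
Cost = 70.725 × €0.54 + 42.435 × €0.40 = €38.1915 + €16.974 = €55.17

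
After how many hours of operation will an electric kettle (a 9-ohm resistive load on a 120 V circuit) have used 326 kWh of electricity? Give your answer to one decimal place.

Power = V²/R = 120²/9 = 1600 W = 1.6 kW
Hours = 326 kWh ÷ 1.6 kW = 203.8 h

203.8 h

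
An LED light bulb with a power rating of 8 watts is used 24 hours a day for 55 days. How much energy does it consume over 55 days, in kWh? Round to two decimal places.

10.56 kWh

Runtime = 24 h × 55 = 1320 h
Energy = 0.008 kW × 1320 h = 10.56 kWh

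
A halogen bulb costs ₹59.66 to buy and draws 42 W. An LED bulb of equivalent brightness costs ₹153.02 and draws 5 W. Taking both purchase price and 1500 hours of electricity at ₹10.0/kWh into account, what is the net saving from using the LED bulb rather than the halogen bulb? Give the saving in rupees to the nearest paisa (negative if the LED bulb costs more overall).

₹461.64

halogen bulb: ₹59.66 + (42/1000) kW × 1500 h × ₹10.0 = ₹59.66 + ₹630 = ₹689.66
LED bulb: ₹153.02 + (5/1000) kW × 1500 h × ₹10.0 = ₹153.02 + ₹75 = ₹228.02
Saving = ₹689.66 − ₹228.02 = ₹461.64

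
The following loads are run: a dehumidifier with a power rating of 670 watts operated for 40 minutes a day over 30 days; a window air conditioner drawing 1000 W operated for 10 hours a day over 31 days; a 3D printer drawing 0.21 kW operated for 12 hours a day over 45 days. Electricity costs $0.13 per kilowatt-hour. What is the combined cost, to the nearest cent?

$56.78

dehumidifier: Runtime = 40 min × 30 = 1200 min = 20 h
dehumidifier: 0.67 kW × 20 h = 13.4 kWh
window air conditioner: Runtime = 10 h/day × 31 days = 310 h
window air conditioner: 1 kW × 310 h = 310 kWh
3D printer: Runtime = 12 h/day × 45 days = 540 h
3D printer: 0.21 kW × 540 h = 113.4 kWh
Total energy = 436.8 kWh
Cost = 436.8 × $0.13 = $56.78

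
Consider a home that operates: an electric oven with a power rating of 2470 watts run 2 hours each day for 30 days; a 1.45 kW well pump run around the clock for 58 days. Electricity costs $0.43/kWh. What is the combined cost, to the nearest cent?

$931.64

electric oven: Runtime = 2 h/day × 30 days = 60 h
electric oven: 2.47 kW × 60 h = 148.2 kWh
well pump: Runtime = 24 h × 58 = 1392 h
well pump: 1.45 kW × 1392 h = 2018.4 kWh
Total energy = 2166.6 kWh
Cost = 2166.6 × $0.43 = $931.64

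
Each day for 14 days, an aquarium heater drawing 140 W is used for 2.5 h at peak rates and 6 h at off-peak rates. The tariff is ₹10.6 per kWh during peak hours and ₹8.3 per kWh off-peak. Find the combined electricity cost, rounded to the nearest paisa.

Peak energy = 0.14 kW × 2.5 h × 14 = 4.9 kWh
Off-peak energy = 0.14 kW × 6 h × 14 = 11.76 kWh
Cost = 4.9 × ₹10.6 + 11.76 × ₹8.3 = ₹51.94 + ₹97.608 = ₹149.55

₹149.55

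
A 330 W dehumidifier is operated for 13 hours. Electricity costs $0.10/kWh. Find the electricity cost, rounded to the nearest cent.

$0.43

Energy = 0.33 kW × 13 h = 4.29 kWh
Cost = 4.29 kWh × $0.10/kWh = $0.43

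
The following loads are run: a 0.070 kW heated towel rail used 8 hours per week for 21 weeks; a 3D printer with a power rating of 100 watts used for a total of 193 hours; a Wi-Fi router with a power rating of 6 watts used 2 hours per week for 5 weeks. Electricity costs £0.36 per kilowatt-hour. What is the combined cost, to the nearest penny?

£11.20

heated towel rail: Runtime = 8 h/week × 21 weeks = 168 h
heated towel rail: 0.07 kW × 168 h = 11.76 kWh
3D printer: 0.1 kW × 193 h = 19.3 kWh
Wi-Fi router: Runtime = 2 h/week × 5 weeks = 10 h
Wi-Fi router: 0.006 kW × 10 h = 0.06 kWh
Total energy = 31.12 kWh
Cost = 31.12 × £0.36 = £11.20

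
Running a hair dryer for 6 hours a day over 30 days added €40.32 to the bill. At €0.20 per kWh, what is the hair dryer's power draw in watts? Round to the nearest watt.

1120 W

Energy = €40.32 ÷ €0.20/kWh = 201.6 kWh
Runtime = 6 h/day × 30 days = 180 h
Power = 201.6 kWh ÷ 180 h = 1.12 kW = 1120 W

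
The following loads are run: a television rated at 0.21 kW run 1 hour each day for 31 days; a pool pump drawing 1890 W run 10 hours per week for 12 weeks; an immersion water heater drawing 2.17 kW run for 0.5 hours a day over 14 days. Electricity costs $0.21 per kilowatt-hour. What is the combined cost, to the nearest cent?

$52.19

television: Runtime = 1 h/day × 31 days = 31 h
television: 0.21 kW × 31 h = 6.51 kWh
pool pump: Runtime = 10 h/week × 12 weeks = 120 h
pool pump: 1.89 kW × 120 h = 226.8 kWh
immersion water heater: Runtime = 0.5 h/day × 14 days = 7 h
immersion water heater: 2.17 kW × 7 h = 15.19 kWh
Total energy = 248.5 kWh
Cost = 248.5 × $0.21 = $52.19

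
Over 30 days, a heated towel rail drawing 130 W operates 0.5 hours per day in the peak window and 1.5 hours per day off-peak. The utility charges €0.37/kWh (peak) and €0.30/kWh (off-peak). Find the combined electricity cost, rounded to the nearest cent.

€2.48

Peak energy = 0.13 kW × 0.5 h × 30 = 1.95 kWh
Off-peak energy = 0.13 kW × 1.5 h × 30 = 5.85 kWh
Cost = 1.95 × €0.37 + 5.85 × €0.30 = €0.7215 + €1.755 = €2.48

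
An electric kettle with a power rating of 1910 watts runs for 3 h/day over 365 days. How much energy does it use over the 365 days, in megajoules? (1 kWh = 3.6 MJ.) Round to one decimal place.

Runtime = 3 h/day × 365 days = 1095 h
Energy = 1.91 kW × 1095 h = 2091.45 kWh
= 2091.45 × 3.6 MJ = 7529.2 MJ

7529.2 MJ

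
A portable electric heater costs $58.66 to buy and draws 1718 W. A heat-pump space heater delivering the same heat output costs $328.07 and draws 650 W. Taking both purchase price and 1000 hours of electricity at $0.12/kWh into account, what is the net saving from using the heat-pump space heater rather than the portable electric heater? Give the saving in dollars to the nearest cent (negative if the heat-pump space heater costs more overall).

portable electric heater: $58.66 + (1718/1000) kW × 1000 h × $0.12 = $58.66 + $206.16 = $264.82
heat-pump space heater: $328.07 + (650/1000) kW × 1000 h × $0.12 = $328.07 + $78 = $406.07
Saving = $264.82 − $406.07 = −$141.25

-$141.25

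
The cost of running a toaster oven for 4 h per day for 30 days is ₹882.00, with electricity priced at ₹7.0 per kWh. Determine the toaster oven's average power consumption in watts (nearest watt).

1050 W

Energy = ₹882.00 ÷ ₹7.0/kWh = 126 kWh
Runtime = 4 h/day × 30 days = 120 h
Power = 126 kWh ÷ 120 h = 1.05 kW = 1050 W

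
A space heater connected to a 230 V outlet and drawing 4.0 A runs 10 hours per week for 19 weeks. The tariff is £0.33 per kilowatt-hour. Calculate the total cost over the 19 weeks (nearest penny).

£57.68

Power = 4.0 A × 230 V = 920 W = 0.92 kW
Runtime = 10 h/week × 19 weeks = 190 h
Energy = 0.92 kW × 190 h = 174.8 kWh
Cost = 174.8 kWh × £0.33/kWh = £57.68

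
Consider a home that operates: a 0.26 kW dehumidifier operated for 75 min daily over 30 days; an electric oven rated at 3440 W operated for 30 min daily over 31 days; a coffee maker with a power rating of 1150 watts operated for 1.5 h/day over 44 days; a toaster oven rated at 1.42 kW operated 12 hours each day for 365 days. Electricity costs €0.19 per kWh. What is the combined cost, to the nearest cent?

dehumidifier: Runtime = 75 min × 30 = 2250 min = 37.5 h
dehumidifier: 0.26 kW × 37.5 h = 9.75 kWh
electric oven: Runtime = 30 min × 31 = 930 min = 15.5 h
electric oven: 3.44 kW × 15.5 h = 53.32 kWh
coffee maker: Runtime = 1.5 h/day × 44 days = 66 h
coffee maker: 1.15 kW × 66 h = 75.9 kWh
toaster oven: Runtime = 12 h/day × 365 days = 4380 h
toaster oven: 1.42 kW × 4380 h = 6219.6 kWh
Total energy = 6358.57 kWh
Cost = 6358.57 × €0.19 = €1208.13

€1208.13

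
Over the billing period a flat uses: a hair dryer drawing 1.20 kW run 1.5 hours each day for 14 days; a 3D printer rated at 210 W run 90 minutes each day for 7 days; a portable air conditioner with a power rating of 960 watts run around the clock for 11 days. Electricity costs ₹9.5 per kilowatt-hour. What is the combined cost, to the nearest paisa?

hair dryer: Runtime = 1.5 h/day × 14 days = 21 h
hair dryer: 1.2 kW × 21 h = 25.2 kWh
3D printer: Runtime = 90 min × 7 = 630 min = 10.5 h
3D printer: 0.21 kW × 10.5 h = 2.205 kWh
portable air conditioner: Runtime = 24 h × 11 = 264 h
portable air conditioner: 0.96 kW × 264 h = 253.44 kWh
Total energy = 280.845 kWh
Cost = 280.845 × ₹9.5 = ₹2668.03

₹2668.03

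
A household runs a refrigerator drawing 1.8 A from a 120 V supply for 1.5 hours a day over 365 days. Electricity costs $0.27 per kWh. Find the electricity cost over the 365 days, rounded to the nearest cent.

$31.93

Power = 1.8 A × 120 V = 216 W = 0.216 kW
Runtime = 1.5 h/day × 365 days = 547.5 h
Energy = 0.216 kW × 547.5 h = 118.26 kWh
Cost = 118.26 kWh × $0.27/kWh = $31.93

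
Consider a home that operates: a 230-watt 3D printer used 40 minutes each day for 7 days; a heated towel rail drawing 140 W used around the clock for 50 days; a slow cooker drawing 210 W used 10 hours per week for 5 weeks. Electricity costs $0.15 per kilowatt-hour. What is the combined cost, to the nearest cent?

3D printer: Runtime = 40 min × 7 = 280 min = 4.666666… h
3D printer: 0.23 kW × 4.666666… h = 1.073333… kWh
heated towel rail: Runtime = 24 h × 50 = 1200 h
heated towel rail: 0.14 kW × 1200 h = 168 kWh
slow cooker: Runtime = 10 h/week × 5 weeks = 50 h
slow cooker: 0.21 kW × 50 h = 10.5 kWh
Total energy = 179.573333… kWh
Cost = 179.573333… × $0.15 = $26.94

$26.94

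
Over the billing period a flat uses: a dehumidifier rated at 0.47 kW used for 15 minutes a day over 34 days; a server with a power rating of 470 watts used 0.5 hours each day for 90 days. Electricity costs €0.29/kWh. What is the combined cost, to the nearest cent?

€7.29

dehumidifier: Runtime = 15 min × 34 = 510 min = 8.5 h
dehumidifier: 0.47 kW × 8.5 h = 3.995 kWh
server: Runtime = 0.5 h/day × 90 days = 45 h
server: 0.47 kW × 45 h = 21.15 kWh
Total energy = 25.145 kWh
Cost = 25.145 × €0.29 = €7.29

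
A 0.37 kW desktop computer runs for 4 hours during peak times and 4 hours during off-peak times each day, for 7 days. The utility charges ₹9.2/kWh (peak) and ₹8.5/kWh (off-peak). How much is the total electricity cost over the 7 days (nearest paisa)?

₹183.37

Peak energy = 0.37 kW × 4 h × 7 = 10.36 kWh
Off-peak energy = 0.37 kW × 4 h × 7 = 10.36 kWh
Cost = 10.36 × ₹9.2 + 10.36 × ₹8.5 = ₹95.312 + ₹88.06 = ₹183.37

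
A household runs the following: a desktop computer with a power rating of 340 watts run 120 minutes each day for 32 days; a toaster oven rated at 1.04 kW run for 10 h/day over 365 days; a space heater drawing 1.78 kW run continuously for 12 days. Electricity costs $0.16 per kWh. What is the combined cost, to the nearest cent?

desktop computer: Runtime = 120 min × 32 = 3840 min = 64 h
desktop computer: 0.34 kW × 64 h = 21.76 kWh
toaster oven: Runtime = 10 h/day × 365 days = 3650 h
toaster oven: 1.04 kW × 3650 h = 3796 kWh
space heater: Runtime = 24 h × 12 = 288 h
space heater: 1.78 kW × 288 h = 512.64 kWh
Total energy = 4330.4 kWh
Cost = 4330.4 × $0.16 = $692.86

$692.86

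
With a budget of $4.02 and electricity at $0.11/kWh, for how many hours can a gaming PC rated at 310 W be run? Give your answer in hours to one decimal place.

Energy available = $4.02 ÷ $0.11/kWh = 36.5455 kWh
Hours = 36.5455 kWh ÷ 0.31 kW = 117.9 h

117.9 h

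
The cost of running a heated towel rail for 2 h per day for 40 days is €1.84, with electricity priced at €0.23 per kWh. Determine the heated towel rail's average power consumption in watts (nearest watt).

Energy = €1.84 ÷ €0.23/kWh = 8 kWh
Runtime = 2 h/day × 40 days = 80 h
Power = 8 kWh ÷ 80 h = 0.1 kW = 100 W

100 W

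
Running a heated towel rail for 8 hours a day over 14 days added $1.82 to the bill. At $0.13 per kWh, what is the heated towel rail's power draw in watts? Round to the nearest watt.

Energy = $1.82 ÷ $0.13/kWh = 14 kWh
Runtime = 8 h/day × 14 days = 112 h
Power = 14 kWh ÷ 112 h = 0.125 kW = 125 W

125 W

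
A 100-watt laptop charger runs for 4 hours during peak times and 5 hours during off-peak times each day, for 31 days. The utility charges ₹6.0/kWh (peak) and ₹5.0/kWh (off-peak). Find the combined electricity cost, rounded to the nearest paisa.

Peak energy = 0.1 kW × 4 h × 31 = 12.4 kWh
Off-peak energy = 0.1 kW × 5 h × 31 = 15.5 kWh
Cost = 12.4 × ₹6.0 + 15.5 × ₹5.0 = ₹74.4 + ₹77.5 = ₹151.90

₹151.90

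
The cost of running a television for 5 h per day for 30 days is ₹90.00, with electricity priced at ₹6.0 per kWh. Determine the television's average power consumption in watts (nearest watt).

100 W

Energy = ₹90.00 ÷ ₹6.0/kWh = 15 kWh
Runtime = 5 h/day × 30 days = 150 h
Power = 15 kWh ÷ 150 h = 0.1 kW = 100 W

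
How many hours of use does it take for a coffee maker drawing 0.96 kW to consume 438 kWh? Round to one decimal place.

456.3 h

Hours = 438 kWh ÷ 0.96 kW = 456.3 h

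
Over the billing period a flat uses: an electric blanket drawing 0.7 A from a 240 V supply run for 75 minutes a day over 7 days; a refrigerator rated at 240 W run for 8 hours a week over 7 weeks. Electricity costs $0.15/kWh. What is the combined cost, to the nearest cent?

electric blanket: Power = 0.7 A × 240 V = 168 W = 0.168 kW
electric blanket: Runtime = 75 min × 7 = 525 min = 8.75 h
electric blanket: 0.168 kW × 8.75 h = 1.47 kWh
refrigerator: Runtime = 8 h/week × 7 weeks = 56 h
refrigerator: 0.24 kW × 56 h = 13.44 kWh
Total energy = 14.91 kWh
Cost = 14.91 × $0.15 = $2.24

$2.24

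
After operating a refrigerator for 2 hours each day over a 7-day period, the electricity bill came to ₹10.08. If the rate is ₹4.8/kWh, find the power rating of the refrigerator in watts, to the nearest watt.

150 W

Energy = ₹10.08 ÷ ₹4.8/kWh = 2.1 kWh
Runtime = 2 h/day × 7 days = 14 h
Power = 2.1 kWh ÷ 14 h = 0.15 kW = 150 W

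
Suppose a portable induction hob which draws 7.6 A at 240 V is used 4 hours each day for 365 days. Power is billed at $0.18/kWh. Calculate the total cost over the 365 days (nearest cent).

Power = 7.6 A × 240 V = 1824 W = 1.824 kW
Runtime = 4 h/day × 365 days = 1460 h
Energy = 1.824 kW × 1460 h = 2663.04 kWh
Cost = 2663.04 kWh × $0.18/kWh = $479.35

$479.35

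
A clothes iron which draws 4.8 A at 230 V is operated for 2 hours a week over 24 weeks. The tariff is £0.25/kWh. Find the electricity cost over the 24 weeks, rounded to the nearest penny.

Power = 4.8 A × 230 V = 1104 W = 1.104 kW
Runtime = 2 h/week × 24 weeks = 48 h
Energy = 1.104 kW × 48 h = 52.992 kWh
Cost = 52.992 kWh × £0.25/kWh = £13.25

£13.25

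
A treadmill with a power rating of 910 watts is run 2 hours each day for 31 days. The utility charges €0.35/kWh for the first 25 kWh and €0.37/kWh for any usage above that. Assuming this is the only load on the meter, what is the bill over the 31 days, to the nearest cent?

€20.38

Runtime = 2 h/day × 31 days = 62 h
Energy = 0.91 kW × 62 h = 56.42 kWh
Tier 1 (0–25 kWh): 25 × €0.35 = €8.75
Above 25 kWh: 31.42 × €0.37 = €11.6254
Bill = €20.38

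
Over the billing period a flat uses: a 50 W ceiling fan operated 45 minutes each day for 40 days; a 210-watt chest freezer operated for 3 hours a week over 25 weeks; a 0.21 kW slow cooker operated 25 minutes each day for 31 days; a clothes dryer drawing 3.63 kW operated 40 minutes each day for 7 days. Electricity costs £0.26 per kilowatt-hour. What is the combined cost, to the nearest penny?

£9.59

ceiling fan: Runtime = 45 min × 40 = 1800 min = 30 h
ceiling fan: 0.05 kW × 30 h = 1.5 kWh
chest freezer: Runtime = 3 h/week × 25 weeks = 75 h
chest freezer: 0.21 kW × 75 h = 15.75 kWh
slow cooker: Runtime = 25 min × 31 = 775 min = 12.916666… h
slow cooker: 0.21 kW × 12.916666… h = 2.7125 kWh
clothes dryer: Runtime = 40 min × 7 = 280 min = 4.666666… h
clothes dryer: 3.63 kW × 4.666666… h = 16.94 kWh
Total energy = 36.9025 kWh
Cost = 36.9025 × £0.26 = £9.59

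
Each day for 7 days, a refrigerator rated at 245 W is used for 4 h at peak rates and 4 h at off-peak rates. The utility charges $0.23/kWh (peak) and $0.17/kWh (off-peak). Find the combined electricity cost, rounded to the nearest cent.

$2.74

Peak energy = 0.245 kW × 4 h × 7 = 6.86 kWh
Off-peak energy = 0.245 kW × 4 h × 7 = 6.86 kWh
Cost = 6.86 × $0.23 + 6.86 × $0.17 = $1.5778 + $1.1662 = $2.74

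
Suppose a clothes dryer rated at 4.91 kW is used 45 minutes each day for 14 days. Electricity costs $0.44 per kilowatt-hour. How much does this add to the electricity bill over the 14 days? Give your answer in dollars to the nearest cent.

Runtime = 45 min × 14 = 630 min = 10.5 h
Energy = 4.91 kW × 10.5 h = 51.555 kWh
Cost = 51.555 kWh × $0.44/kWh = $22.68

$22.68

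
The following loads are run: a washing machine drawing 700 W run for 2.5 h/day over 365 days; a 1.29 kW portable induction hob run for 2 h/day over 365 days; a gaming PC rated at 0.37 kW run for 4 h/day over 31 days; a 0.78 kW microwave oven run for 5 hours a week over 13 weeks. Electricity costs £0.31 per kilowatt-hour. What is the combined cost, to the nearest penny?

washing machine: Runtime = 2.5 h/day × 365 days = 912.5 h
washing machine: 0.7 kW × 912.5 h = 638.75 kWh
portable induction hob: Runtime = 2 h/day × 365 days = 730 h
portable induction hob: 1.29 kW × 730 h = 941.7 kWh
gaming PC: Runtime = 4 h/day × 31 days = 124 h
gaming PC: 0.37 kW × 124 h = 45.88 kWh
microwave oven: Runtime = 5 h/week × 13 weeks = 65 h
microwave oven: 0.78 kW × 65 h = 50.7 kWh
Total energy = 1677.03 kWh
Cost = 1677.03 × £0.31 = £519.88

£519.88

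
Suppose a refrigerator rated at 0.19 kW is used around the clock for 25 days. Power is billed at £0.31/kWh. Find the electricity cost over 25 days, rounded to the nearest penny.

£35.34

Runtime = 24 h × 25 = 600 h
Energy = 0.19 kW × 600 h = 114 kWh
Cost = 114 kWh × £0.31/kWh = £35.34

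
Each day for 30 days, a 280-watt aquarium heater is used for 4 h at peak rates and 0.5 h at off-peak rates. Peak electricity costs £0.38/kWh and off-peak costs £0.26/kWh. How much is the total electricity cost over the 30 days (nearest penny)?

£13.86

Peak energy = 0.28 kW × 4 h × 30 = 33.6 kWh
Off-peak energy = 0.28 kW × 0.5 h × 30 = 4.2 kWh
Cost = 33.6 × £0.38 + 4.2 × £0.26 = £12.768 + £1.092 = £13.86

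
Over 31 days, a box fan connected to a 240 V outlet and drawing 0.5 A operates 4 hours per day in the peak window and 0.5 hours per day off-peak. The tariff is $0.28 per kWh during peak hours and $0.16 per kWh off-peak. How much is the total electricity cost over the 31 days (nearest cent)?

$4.46

Power = 0.5 A × 240 V = 120 W = 0.12 kW
Peak energy = 0.12 kW × 4 h × 31 = 14.88 kWh
Off-peak energy = 0.12 kW × 0.5 h × 31 = 1.86 kWh
Cost = 14.88 × $0.28 + 1.86 × $0.16 = $4.1664 + $0.2976 = $4.46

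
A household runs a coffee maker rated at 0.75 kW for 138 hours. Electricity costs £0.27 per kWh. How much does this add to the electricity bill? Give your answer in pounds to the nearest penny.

£27.95

Energy = 0.75 kW × 138 h = 103.5 kWh
Cost = 103.5 kWh × £0.27/kWh = £27.95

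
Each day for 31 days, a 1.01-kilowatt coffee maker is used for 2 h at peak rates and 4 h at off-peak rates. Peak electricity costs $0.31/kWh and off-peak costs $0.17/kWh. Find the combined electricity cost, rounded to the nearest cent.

$40.70

Peak energy = 1.01 kW × 2 h × 31 = 62.62 kWh
Off-peak energy = 1.01 kW × 4 h × 31 = 125.24 kWh
Cost = 62.62 × $0.31 + 125.24 × $0.17 = $19.4122 + $21.2908 = $40.70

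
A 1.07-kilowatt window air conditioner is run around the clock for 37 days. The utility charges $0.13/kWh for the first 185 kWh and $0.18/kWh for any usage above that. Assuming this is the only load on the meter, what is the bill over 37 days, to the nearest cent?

Runtime = 24 h × 37 = 888 h
Energy = 1.07 kW × 888 h = 950.16 kWh
Tier 1 (0–185 kWh): 185 × $0.13 = $24.05
Above 185 kWh: 765.16 × $0.18 = $137.7288
Bill = $161.78

$161.78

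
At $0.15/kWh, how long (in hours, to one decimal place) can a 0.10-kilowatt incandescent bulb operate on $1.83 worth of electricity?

Energy available = $1.83 ÷ $0.15/kWh = 12.2 kWh
Hours = 12.2 kWh ÷ 0.1 kW = 122.0 h

122.0 h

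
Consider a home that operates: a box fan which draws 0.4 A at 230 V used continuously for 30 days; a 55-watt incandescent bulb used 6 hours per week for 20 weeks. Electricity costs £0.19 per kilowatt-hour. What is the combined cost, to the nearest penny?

box fan: Power = 0.4 A × 230 V = 92 W = 0.092 kW
box fan: Runtime = 24 h × 30 = 720 h
box fan: 0.092 kW × 720 h = 66.24 kWh
incandescent bulb: Runtime = 6 h/week × 20 weeks = 120 h
incandescent bulb: 0.055 kW × 120 h = 6.6 kWh
Total energy = 72.84 kWh
Cost = 72.84 × £0.19 = £13.84

£13.84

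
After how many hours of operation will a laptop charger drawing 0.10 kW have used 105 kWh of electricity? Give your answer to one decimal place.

1050.0 h

Hours = 105 kWh ÷ 0.1 kW = 1050.0 h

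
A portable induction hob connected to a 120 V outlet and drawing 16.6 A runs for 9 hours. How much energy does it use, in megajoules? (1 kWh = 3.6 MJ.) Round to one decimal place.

64.5 MJ

Power = 16.6 A × 120 V = 1992 W = 1.992 kW
Energy = 1.992 kW × 9 h = 17.928 kWh
= 17.928 × 3.6 MJ = 64.5 MJ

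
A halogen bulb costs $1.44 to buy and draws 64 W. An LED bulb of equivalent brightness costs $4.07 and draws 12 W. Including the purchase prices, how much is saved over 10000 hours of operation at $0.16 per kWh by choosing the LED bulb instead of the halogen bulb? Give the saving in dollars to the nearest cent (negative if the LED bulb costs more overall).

$80.57

halogen bulb: $1.44 + (64/1000) kW × 10000 h × $0.16 = $1.44 + $102.4 = $103.84
LED bulb: $4.07 + (12/1000) kW × 10000 h × $0.16 = $4.07 + $19.2 = $23.27
Saving = $103.84 − $23.27 = $80.57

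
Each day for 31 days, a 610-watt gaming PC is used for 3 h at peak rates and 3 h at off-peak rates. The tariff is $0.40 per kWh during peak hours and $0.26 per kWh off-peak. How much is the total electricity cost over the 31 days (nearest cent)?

Peak energy = 0.61 kW × 3 h × 31 = 56.73 kWh
Off-peak energy = 0.61 kW × 3 h × 31 = 56.73 kWh
Cost = 56.73 × $0.40 + 56.73 × $0.26 = $22.692 + $14.7498 = $37.44

$37.44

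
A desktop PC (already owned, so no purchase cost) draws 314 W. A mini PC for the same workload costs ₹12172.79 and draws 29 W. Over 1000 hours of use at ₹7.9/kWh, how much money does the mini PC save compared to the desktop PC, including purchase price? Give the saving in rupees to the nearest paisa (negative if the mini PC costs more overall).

-₹9921.29

desktop PC: ₹0.00 + (314/1000) kW × 1000 h × ₹7.9 = ₹0.00 + ₹2480.6 = ₹2480.6
mini PC: ₹12172.79 + (29/1000) kW × 1000 h × ₹7.9 = ₹12172.79 + ₹229.1 = ₹12401.89
Saving = ₹2480.6 − ₹12401.89 = −₹9921.29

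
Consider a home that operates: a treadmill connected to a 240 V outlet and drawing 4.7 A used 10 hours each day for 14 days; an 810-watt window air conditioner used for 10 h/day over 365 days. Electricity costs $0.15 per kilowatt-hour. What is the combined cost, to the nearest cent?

treadmill: Power = 4.7 A × 240 V = 1128 W = 1.128 kW
treadmill: Runtime = 10 h/day × 14 days = 140 h
treadmill: 1.128 kW × 140 h = 157.92 kWh
window air conditioner: Runtime = 10 h/day × 365 days = 3650 h
window air conditioner: 0.81 kW × 3650 h = 2956.5 kWh
Total energy = 3114.42 kWh
Cost = 3114.42 × $0.15 = $467.16

$467.16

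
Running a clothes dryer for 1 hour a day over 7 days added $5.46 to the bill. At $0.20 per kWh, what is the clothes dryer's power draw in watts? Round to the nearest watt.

Energy = $5.46 ÷ $0.20/kWh = 27.3 kWh
Runtime = 1 h/day × 7 days = 7 h
Power = 27.3 kWh ÷ 7 h = 3.9 kW = 3900 W

3900 W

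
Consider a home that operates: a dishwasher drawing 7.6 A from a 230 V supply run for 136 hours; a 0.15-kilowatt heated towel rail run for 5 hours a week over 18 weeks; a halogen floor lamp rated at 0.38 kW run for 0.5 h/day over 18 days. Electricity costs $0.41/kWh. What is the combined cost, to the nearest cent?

dishwasher: Power = 7.6 A × 230 V = 1748 W = 1.748 kW
dishwasher: 1.748 kW × 136 h = 237.728 kWh
heated towel rail: Runtime = 5 h/week × 18 weeks = 90 h
heated towel rail: 0.15 kW × 90 h = 13.5 kWh
halogen floor lamp: Runtime = 0.5 h/day × 18 days = 9 h
halogen floor lamp: 0.38 kW × 9 h = 3.42 kWh
Total energy = 254.648 kWh
Cost = 254.648 × $0.41 = $104.41

$104.41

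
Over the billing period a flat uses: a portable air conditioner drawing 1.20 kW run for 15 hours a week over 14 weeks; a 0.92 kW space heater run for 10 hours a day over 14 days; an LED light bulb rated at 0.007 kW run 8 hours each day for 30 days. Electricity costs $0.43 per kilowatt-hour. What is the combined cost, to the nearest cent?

$164.47

portable air conditioner: Runtime = 15 h/week × 14 weeks = 210 h
portable air conditioner: 1.2 kW × 210 h = 252 kWh
space heater: Runtime = 10 h/day × 14 days = 140 h
space heater: 0.92 kW × 140 h = 128.8 kWh
LED light bulb: Runtime = 8 h/day × 30 days = 240 h
LED light bulb: 0.007 kW × 240 h = 1.68 kWh
Total energy = 382.48 kWh
Cost = 382.48 × $0.43 = $164.47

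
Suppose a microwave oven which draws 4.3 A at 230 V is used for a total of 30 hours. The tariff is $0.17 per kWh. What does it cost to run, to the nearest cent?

$5.04

Power = 4.3 A × 230 V = 989 W = 0.989 kW
Energy = 0.989 kW × 30 h = 29.67 kWh
Cost = 29.67 kWh × $0.17/kWh = $5.04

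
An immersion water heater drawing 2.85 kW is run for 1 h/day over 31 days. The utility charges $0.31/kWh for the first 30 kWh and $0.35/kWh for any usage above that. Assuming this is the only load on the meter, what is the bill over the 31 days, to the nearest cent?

Runtime = 1 h/day × 31 days = 31 h
Energy = 2.85 kW × 31 h = 88.35 kWh
Tier 1 (0–30 kWh): 30 × $0.31 = $9.3
Above 30 kWh: 58.35 × $0.35 = $20.4225
Bill = $29.72

$29.72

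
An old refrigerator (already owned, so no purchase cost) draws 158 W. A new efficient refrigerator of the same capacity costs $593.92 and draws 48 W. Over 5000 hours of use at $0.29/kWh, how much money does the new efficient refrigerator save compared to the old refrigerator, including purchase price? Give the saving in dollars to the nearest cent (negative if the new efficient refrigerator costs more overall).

-$434.42

old refrigerator: $0.00 + (158/1000) kW × 5000 h × $0.29 = $0.00 + $229.1 = $229.1
new efficient refrigerator: $593.92 + (48/1000) kW × 5000 h × $0.29 = $593.92 + $69.6 = $663.52
Saving = $229.1 − $663.52 = −$434.42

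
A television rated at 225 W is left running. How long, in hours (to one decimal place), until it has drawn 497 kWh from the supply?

2208.9 h

Hours = 497 kWh ÷ 0.225 kW = 2208.9 h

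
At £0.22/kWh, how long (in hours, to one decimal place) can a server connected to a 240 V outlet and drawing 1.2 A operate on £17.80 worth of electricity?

280.9 h

Power = 1.2 A × 240 V = 288 W = 0.288 kW
Energy available = £17.80 ÷ £0.22/kWh = 80.9091 kWh
Hours = 80.9091 kWh ÷ 0.288 kW = 280.9 h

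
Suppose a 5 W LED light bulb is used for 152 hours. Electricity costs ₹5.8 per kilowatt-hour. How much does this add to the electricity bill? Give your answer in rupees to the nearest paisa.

Energy = 0.005 kW × 152 h = 0.76 kWh
Cost = 0.76 kWh × ₹5.8/kWh = ₹4.41

₹4.41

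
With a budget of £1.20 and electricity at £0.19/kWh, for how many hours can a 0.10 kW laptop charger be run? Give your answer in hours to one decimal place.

Energy available = £1.20 ÷ £0.19/kWh = 6.3158 kWh
Hours = 6.3158 kWh ÷ 0.1 kW = 63.2 h

63.2 h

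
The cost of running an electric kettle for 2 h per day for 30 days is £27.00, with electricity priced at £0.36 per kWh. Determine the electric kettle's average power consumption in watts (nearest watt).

1250 W

Energy = £27.00 ÷ £0.36/kWh = 75 kWh
Runtime = 2 h/day × 30 days = 60 h
Power = 75 kWh ÷ 60 h = 1.25 kW = 1250 W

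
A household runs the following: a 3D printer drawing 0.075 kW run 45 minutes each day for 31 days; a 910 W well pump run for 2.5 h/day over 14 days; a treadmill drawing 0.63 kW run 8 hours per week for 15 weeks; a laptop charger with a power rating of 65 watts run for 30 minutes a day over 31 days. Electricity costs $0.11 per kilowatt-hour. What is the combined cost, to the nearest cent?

$12.12

3D printer: Runtime = 45 min × 31 = 1395 min = 23.25 h
3D printer: 0.075 kW × 23.25 h = 1.74375 kWh
well pump: Runtime = 2.5 h/day × 14 days = 35 h
well pump: 0.91 kW × 35 h = 31.85 kWh
treadmill: Runtime = 8 h/week × 15 weeks = 120 h
treadmill: 0.63 kW × 120 h = 75.6 kWh
laptop charger: Runtime = 30 min × 31 = 930 min = 15.5 h
laptop charger: 0.065 kW × 15.5 h = 1.0075 kWh
Total energy = 110.20125 kWh
Cost = 110.20125 × $0.11 = $12.12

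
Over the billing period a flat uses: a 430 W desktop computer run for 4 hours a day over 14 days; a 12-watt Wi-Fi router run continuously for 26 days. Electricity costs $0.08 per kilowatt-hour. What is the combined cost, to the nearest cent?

$2.53

desktop computer: Runtime = 4 h/day × 14 days = 56 h
desktop computer: 0.43 kW × 56 h = 24.08 kWh
Wi-Fi router: Runtime = 24 h × 26 = 624 h
Wi-Fi router: 0.012 kW × 624 h = 7.488 kWh
Total energy = 31.568 kWh
Cost = 31.568 × $0.08 = $2.53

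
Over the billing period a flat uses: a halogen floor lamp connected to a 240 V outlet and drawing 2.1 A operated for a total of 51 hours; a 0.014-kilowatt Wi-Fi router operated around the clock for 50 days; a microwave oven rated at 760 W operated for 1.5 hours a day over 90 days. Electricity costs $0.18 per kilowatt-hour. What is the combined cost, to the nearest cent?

$26.12

halogen floor lamp: Power = 2.1 A × 240 V = 504 W = 0.504 kW
halogen floor lamp: 0.504 kW × 51 h = 25.704 kWh
Wi-Fi router: Runtime = 24 h × 50 = 1200 h
Wi-Fi router: 0.014 kW × 1200 h = 16.8 kWh
microwave oven: Runtime = 1.5 h/day × 90 days = 135 h
microwave oven: 0.76 kW × 135 h = 102.6 kWh
Total energy = 145.104 kWh
Cost = 145.104 × $0.18 = $26.12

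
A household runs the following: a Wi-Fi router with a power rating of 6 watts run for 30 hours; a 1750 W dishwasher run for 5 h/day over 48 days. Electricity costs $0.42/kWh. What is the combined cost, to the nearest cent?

Wi-Fi router: 0.006 kW × 30 h = 0.18 kWh
dishwasher: Runtime = 5 h/day × 48 days = 240 h
dishwasher: 1.75 kW × 240 h = 420 kWh
Total energy = 420.18 kWh
Cost = 420.18 × $0.42 = $176.48

$176.48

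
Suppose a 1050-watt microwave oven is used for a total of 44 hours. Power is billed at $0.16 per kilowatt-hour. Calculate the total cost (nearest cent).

Energy = 1.05 kW × 44 h = 46.2 kWh
Cost = 46.2 kWh × $0.16/kWh = $7.39

$7.39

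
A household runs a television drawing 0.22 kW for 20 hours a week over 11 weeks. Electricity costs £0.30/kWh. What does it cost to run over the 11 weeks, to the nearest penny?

£14.52

Runtime = 20 h/week × 11 weeks = 220 h
Energy = 0.22 kW × 220 h = 48.4 kWh
Cost = 48.4 kWh × £0.30/kWh = £14.52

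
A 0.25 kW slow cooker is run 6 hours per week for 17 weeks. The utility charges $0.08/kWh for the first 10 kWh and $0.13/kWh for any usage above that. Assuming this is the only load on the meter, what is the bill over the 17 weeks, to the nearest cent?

$2.82

Runtime = 6 h/week × 17 weeks = 102 h
Energy = 0.25 kW × 102 h = 25.5 kWh
Tier 1 (0–10 kWh): 10 × $0.08 = $0.8
Above 10 kWh: 15.5 × $0.13 = $2.015
Bill = $2.82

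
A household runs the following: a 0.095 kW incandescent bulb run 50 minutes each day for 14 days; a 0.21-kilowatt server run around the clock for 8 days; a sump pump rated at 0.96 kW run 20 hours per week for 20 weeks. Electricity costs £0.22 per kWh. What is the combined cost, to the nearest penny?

£93.59

incandescent bulb: Runtime = 50 min × 14 = 700 min = 11.666666… h
incandescent bulb: 0.095 kW × 11.666666… h = 1.108333… kWh
server: Runtime = 24 h × 8 = 192 h
server: 0.21 kW × 192 h = 40.32 kWh
sump pump: Runtime = 20 h/week × 20 weeks = 400 h
sump pump: 0.96 kW × 400 h = 384 kWh
Total energy = 425.428333… kWh
Cost = 425.428333… × £0.22 = £93.59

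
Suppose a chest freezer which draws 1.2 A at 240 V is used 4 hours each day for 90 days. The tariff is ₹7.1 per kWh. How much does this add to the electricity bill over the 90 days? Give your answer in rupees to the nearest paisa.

Power = 1.2 A × 240 V = 288 W = 0.288 kW
Runtime = 4 h/day × 90 days = 360 h
Energy = 0.288 kW × 360 h = 103.68 kWh
Cost = 103.68 kWh × ₹7.1/kWh = ₹736.13

₹736.13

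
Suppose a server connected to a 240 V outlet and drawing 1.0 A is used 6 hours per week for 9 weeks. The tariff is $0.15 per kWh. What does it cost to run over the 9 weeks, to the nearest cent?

$1.94

Power = 1.0 A × 240 V = 240 W = 0.24 kW
Runtime = 6 h/week × 9 weeks = 54 h
Energy = 0.24 kW × 54 h = 12.96 kWh
Cost = 12.96 kWh × $0.15/kWh = $1.94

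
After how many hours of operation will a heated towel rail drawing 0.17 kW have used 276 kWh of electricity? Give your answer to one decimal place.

1623.5 h

Hours = 276 kWh ÷ 0.17 kW = 1623.5 h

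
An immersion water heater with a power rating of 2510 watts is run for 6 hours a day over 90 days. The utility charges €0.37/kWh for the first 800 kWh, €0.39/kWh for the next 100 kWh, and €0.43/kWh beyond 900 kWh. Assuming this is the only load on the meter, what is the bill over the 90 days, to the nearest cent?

€530.82

Runtime = 6 h/day × 90 days = 540 h
Energy = 2.51 kW × 540 h = 1355.4 kWh
Tier 1 (0–800 kWh): 800 × €0.37 = €296
Tier 2 (800–900 kWh): 100 × €0.39 = €39
Above 900 kWh: 455.4 × €0.43 = €195.822
Bill = €530.82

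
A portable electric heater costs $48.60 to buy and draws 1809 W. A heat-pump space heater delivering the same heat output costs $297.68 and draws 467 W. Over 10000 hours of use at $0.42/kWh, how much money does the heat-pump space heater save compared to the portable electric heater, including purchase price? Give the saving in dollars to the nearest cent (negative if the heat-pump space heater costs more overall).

portable electric heater: $48.60 + (1809/1000) kW × 10000 h × $0.42 = $48.60 + $7597.8 = $7646.4
heat-pump space heater: $297.68 + (467/1000) kW × 10000 h × $0.42 = $297.68 + $1961.4 = $2259.08
Saving = $7646.4 − $2259.08 = $5387.32

$5387.32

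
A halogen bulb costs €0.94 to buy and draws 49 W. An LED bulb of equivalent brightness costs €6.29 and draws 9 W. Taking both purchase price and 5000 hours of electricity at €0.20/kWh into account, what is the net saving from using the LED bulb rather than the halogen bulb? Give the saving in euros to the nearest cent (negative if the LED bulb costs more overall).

€34.65

halogen bulb: €0.94 + (49/1000) kW × 5000 h × €0.20 = €0.94 + €49 = €49.94
LED bulb: €6.29 + (9/1000) kW × 5000 h × €0.20 = €6.29 + €9 = €15.29
Saving = €49.94 − €15.29 = €34.65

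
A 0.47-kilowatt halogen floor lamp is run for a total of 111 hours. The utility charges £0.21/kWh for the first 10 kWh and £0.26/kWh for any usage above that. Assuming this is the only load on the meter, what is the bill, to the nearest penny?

Energy = 0.47 kW × 111 h = 52.17 kWh
Tier 1 (0–10 kWh): 10 × £0.21 = £2.1
Above 10 kWh: 42.17 × £0.26 = £10.9642
Bill = £13.06

£13.06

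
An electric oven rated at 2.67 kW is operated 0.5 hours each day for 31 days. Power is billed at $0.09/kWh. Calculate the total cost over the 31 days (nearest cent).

$3.72

Runtime = 0.5 h/day × 31 days = 15.5 h
Energy = 2.67 kW × 15.5 h = 41.385 kWh
Cost = 41.385 kWh × $0.09/kWh = $3.72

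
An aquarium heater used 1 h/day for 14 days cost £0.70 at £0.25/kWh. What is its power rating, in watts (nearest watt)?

200 W

Energy = £0.70 ÷ £0.25/kWh = 2.8 kWh
Runtime = 1 h/day × 14 days = 14 h
Power = 2.8 kWh ÷ 14 h = 0.2 kW = 200 W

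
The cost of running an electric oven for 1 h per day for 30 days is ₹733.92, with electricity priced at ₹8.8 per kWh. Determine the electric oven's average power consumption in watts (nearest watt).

2780 W

Energy = ₹733.92 ÷ ₹8.8/kWh = 83.4 kWh
Runtime = 1 h/day × 30 days = 30 h
Power = 83.4 kWh ÷ 30 h = 2.78 kW = 2780 W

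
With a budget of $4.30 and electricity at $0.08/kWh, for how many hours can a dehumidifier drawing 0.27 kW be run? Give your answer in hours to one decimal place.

Energy available = $4.30 ÷ $0.08/kWh = 53.75 kWh
Hours = 53.75 kWh ÷ 0.27 kW = 199.1 h

199.1 h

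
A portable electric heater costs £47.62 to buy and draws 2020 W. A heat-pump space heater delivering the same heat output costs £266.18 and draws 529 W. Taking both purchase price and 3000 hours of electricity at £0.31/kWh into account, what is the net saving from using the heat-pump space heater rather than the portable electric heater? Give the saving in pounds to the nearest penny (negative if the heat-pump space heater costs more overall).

£1168.07

portable electric heater: £47.62 + (2020/1000) kW × 3000 h × £0.31 = £47.62 + £1878.6 = £1926.22
heat-pump space heater: £266.18 + (529/1000) kW × 3000 h × £0.31 = £266.18 + £491.97 = £758.15
Saving = £1926.22 − £758.15 = £1168.07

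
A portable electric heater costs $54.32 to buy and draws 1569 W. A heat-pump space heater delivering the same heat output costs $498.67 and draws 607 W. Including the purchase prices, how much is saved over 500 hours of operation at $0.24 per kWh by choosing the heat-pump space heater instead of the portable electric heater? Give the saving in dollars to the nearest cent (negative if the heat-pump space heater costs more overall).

portable electric heater: $54.32 + (1569/1000) kW × 500 h × $0.24 = $54.32 + $188.28 = $242.6
heat-pump space heater: $498.67 + (607/1000) kW × 500 h × $0.24 = $498.67 + $72.84 = $571.51
Saving = $242.6 − $571.51 = −$328.91

-$328.91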